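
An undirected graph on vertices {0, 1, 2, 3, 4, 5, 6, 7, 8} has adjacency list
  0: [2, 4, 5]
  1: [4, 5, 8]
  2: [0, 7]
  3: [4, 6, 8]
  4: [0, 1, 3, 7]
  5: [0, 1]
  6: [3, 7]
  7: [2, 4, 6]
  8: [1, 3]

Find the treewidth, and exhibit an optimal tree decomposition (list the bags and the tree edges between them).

Treewidth 3.
One such decomposition:
Bags: B1 = {2, 3, 6, 7}  B2 = {2, 3, 4, 7}  B3 = {0, 2, 3, 4}  B4 = {0, 3, 4, 8}  B5 = {0, 1, 4, 8}  B6 = {0, 1, 5, 8}
Tree: B1–B2, B2–B3, B3–B4, B4–B5, B5–B6

Every bag has size at most 4, so the width is 4 − 1 = 3 and tw(G) ≤ 3. For the lower bound: the 4 vertex sets {2,6,7}, {3}, {4}, {0,1,5,8} are disjoint, each induces a connected subgraph, and every pair is joined by at least one edge of G. Contracting each set to a single vertex therefore yields K_{4} as a minor, and since treewidth is minor-monotone, tw(G) ≥ tw(K_{4}) = 3. Therefore the treewidth is 3.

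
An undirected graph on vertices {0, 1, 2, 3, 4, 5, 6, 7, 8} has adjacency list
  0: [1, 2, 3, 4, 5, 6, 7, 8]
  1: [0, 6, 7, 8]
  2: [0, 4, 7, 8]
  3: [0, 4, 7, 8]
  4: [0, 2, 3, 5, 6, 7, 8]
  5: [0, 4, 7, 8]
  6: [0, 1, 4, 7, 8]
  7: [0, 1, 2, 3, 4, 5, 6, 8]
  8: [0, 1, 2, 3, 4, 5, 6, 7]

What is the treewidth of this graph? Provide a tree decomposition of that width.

Treewidth 4.
One such decomposition:
Bags: B1 = {0, 3, 4, 7, 8}  B2 = {0, 2, 4, 7, 8}  B3 = {0, 4, 6, 7, 8}  B4 = {0, 4, 5, 7, 8}  B5 = {0, 1, 6, 7, 8}
Tree: B1–B2, B1–B3, B2–B4, B3–B5

Every bag has size at most 5, so the width is 5 − 1 = 4 and tw(G) ≤ 4. Conversely, {0, 1, 6, 7, 8} is a clique of size 5, and the vertices of any clique must share a bag in every tree decomposition; so some bag has ≥ 5 vertices and tw(G) ≥ 4. Hence tw(G) = 4 exactly.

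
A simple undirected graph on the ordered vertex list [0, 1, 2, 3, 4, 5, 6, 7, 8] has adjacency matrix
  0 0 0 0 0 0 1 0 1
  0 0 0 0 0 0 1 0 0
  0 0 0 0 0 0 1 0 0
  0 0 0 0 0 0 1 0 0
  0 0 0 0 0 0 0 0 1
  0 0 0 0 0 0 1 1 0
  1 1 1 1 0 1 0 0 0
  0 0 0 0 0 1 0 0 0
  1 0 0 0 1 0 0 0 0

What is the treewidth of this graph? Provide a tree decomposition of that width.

Treewidth 1.
One optimal decomposition is:
Bags: B1 = {0, 6}  B2 = {0, 8}  B3 = {2, 6}  B4 = {1, 6}  B5 = {5, 6}  B6 = {4, 8}  B7 = {5, 7}  B8 = {3, 6}
Tree: B1–B2, B1–B3, B3–B4, B1–B5, B2–B6, B5–B7, B5–B8

Every bag has size at most 2, so the width is 2 − 1 = 1 and tw(G) ≤ 1. Any graph with an edge has treewidth ≥ 1, and G has the edge 6–0. Combining the bounds, tw(G) = 1.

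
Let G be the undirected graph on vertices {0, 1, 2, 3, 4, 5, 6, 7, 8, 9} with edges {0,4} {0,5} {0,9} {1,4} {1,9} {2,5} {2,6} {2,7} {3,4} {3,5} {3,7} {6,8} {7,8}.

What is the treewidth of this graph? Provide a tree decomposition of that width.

Every bag has size at most 3, so the width is 3 − 1 = 2 and tw(G) ≤ 2. The edges 6–8–7–2–6 form a cycle, so G is not a tree and its treewidth is at least 2. The upper and lower bounds meet at 2, so that is the treewidth.

Treewidth 2.
Bags: B1 = {2, 6, 8}  B2 = {2, 7, 8}  B3 = {2, 5, 7}  B4 = {3, 5, 7}  B5 = {0, 3, 5}  B6 = {0, 3, 4}  B7 = {0, 4, 9}  B8 = {1, 4, 9}
Tree: B1–B2, B2–B3, B3–B4, B4–B5, B5–B6, B6–B7, B7–B8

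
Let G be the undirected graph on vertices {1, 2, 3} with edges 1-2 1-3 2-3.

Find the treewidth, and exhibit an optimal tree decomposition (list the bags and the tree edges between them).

With just one bag of size 3, the width is 3 − 1 = 2, so tw(G) ≤ 2. Conversely, {1, 2, 3} is a clique of size 3, and the vertices of any clique must share a bag in every tree decomposition; so some bag has ≥ 3 vertices and tw(G) ≥ 2. Hence tw(G) = 2 exactly.

Treewidth 2.
One such decomposition:
Bags: B1 = {1, 2, 3}
Tree: (single bag)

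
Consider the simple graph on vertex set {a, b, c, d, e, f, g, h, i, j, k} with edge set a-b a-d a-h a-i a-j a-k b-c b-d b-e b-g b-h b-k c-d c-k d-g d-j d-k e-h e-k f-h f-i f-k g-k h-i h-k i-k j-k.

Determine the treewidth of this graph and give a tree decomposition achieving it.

Treewidth 3.
Bags: B1 = {a, b, h, k}  B2 = {a, b, d, k}  B3 = {b, d, g, k}  B4 = {b, e, h, k}  B5 = {a, d, j, k}  B6 = {a, h, i, k}  B7 = {b, c, d, k}  B8 = {f, h, i, k}
Tree: B1–B2, B2–B3, B1–B4, B2–B5, B1–B6, B3–B7, B6–B8

Every bag has size at most 4, so the width is 4 − 1 = 3 and tw(G) ≤ 3. Conversely, {a, d, j, k} is a clique of size 4, and the vertices of any clique must share a bag in every tree decomposition; so some bag has ≥ 4 vertices and tw(G) ≥ 3. The upper and lower bounds meet at 3, so that is the treewidth.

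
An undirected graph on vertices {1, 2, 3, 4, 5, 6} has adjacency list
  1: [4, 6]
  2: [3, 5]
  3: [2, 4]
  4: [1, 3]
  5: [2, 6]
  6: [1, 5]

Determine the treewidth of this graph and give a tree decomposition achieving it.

The largest bag has 3 vertices, giving width 2; this decomposition certifies tw(G) ≤ 2. For the lower bound, G contains the cycle 4–1–6–5–2–3–4, so G is not a forest; only forests have treewidth ≤ 1, hence tw(G) ≥ 2. Hence tw(G) = 2 exactly.

Treewidth 2.
Bags: B1 = {1, 4, 6}  B2 = {4, 5, 6}  B3 = {2, 4, 5}  B4 = {2, 3, 4}
Tree: B1–B2, B2–B3, B3–B4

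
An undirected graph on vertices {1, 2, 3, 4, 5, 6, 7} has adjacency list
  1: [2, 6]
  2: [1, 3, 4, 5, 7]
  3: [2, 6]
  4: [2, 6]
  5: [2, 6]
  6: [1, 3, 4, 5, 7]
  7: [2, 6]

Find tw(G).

2

A width-2 tree decomposition is:
Bags: B1 = {2, 6, 7}  B2 = {1, 2, 6}  B3 = {2, 3, 6}  B4 = {2, 4, 6}  B5 = {2, 5, 6}
Tree: B1–B2, B2–B3, B3–B4, B4–B5
Each bag holds 3 vertices, so the decomposition has width 2, which upper-bounds the treewidth. The edges 6–7–2–1–6 form a cycle, so G is not a tree and its treewidth is at least 2. The upper and lower bounds meet at 2, so that is the treewidth.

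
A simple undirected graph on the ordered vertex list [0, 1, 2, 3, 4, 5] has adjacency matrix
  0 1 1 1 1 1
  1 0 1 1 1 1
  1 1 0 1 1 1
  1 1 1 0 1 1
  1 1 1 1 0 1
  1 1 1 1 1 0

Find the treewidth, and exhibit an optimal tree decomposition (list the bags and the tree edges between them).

Treewidth 5.
One optimal decomposition is:
Bags: B1 = {0, 1, 2, 3, 4, 5}
Tree: (single bag)

A single bag containing all 6 vertices is trivially a valid decomposition of width 5. On the other hand G contains the 6-clique {0, 1, 2, 3, 4, 5}. A clique must lie in a single bag of any decomposition, so no decomposition can have width below 5. Combining the bounds, tw(G) = 5.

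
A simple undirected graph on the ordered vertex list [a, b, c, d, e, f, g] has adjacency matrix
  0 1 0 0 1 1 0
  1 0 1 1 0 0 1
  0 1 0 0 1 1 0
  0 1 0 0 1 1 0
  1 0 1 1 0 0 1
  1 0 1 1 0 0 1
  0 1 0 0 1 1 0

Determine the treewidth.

3

A width-3 tree decomposition is:
Bags: B1 = {b, e, f, g}  B2 = {a, b, e, f}  B3 = {b, c, e, f}  B4 = {b, d, e, f}
Tree: B1–B2, B2–B3, B3–B4
Every bag has size at most 4, so the width is 4 − 1 = 3 and tw(G) ≤ 3. For the lower bound: the 4 vertex sets {b,g}, {a,f}, {e}, {c} are disjoint, each induces a connected subgraph, and every pair is joined by at least one edge of G. Contracting each set to a single vertex therefore yields K_{4} as a minor, and since treewidth is minor-monotone, tw(G) ≥ tw(K_{4}) = 3. The upper and lower bounds meet at 3, so that is the treewidth.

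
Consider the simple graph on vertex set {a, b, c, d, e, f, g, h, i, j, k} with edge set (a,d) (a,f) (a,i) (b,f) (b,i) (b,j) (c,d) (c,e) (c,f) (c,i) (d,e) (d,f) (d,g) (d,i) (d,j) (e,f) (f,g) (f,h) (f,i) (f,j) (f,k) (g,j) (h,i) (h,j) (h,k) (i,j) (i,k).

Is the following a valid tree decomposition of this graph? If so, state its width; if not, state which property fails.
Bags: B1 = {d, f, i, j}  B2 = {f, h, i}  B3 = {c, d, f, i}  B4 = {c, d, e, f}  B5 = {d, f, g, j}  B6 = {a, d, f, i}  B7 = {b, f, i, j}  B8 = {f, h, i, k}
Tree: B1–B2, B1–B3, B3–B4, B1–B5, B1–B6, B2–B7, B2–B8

A tree decomposition must satisfy three properties: every vertex lies in some bag; for every edge, both endpoints lie together in some bag; and for every vertex, the bags containing it form a connected subtree. Here edge (j,h) lies in no bag, so the decomposition is invalid.

No — edge (j,h) lies in no bag.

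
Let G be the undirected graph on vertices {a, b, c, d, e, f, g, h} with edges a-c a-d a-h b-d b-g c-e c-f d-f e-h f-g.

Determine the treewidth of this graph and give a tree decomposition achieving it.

Treewidth 2.
Bags: B1 = {b, f, g}  B2 = {b, d, f}  B3 = {c, d, f}  B4 = {a, c, d}  B5 = {a, c, e}  B6 = {a, e, h}
Tree: B1–B2, B2–B3, B3–B4, B4–B5, B5–B6

The largest bag has 3 vertices, giving width 2; this decomposition certifies tw(G) ≤ 2. For the lower bound, G contains the cycle g–b–d–f–g, so G is not a forest; only forests have treewidth ≤ 1, hence tw(G) ≥ 2. Therefore the treewidth is 2.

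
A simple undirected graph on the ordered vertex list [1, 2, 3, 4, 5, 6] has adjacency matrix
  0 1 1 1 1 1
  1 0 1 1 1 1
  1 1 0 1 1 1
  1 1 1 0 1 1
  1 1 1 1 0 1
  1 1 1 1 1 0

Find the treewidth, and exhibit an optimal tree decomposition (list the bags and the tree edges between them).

Treewidth 5.
Bags: B1 = {1, 2, 3, 4, 5, 6}
Tree: (single bag)

With just one bag of size 6, the width is 6 − 1 = 5, so tw(G) ≤ 5. On the other hand G contains the 6-clique {1, 2, 3, 4, 5, 6}. A clique must lie in a single bag of any decomposition, so no decomposition can have width below 5. Combining the bounds, tw(G) = 5.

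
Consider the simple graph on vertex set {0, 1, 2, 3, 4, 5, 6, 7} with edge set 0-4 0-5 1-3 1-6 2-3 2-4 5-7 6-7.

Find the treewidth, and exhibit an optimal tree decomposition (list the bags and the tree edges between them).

Treewidth 2.
Bags: B1 = {2, 3, 4}  B2 = {1, 3, 4}  B3 = {1, 4, 6}  B4 = {4, 6, 7}  B5 = {4, 5, 7}  B6 = {0, 4, 5}
Tree: B1–B2, B2–B3, B3–B4, B4–B5, B5–B6

The largest bag has 3 vertices, giving width 2; this decomposition certifies tw(G) ≤ 2. For the lower bound, G contains the cycle 4–2–3–1–6–7–5–0–4, so G is not a forest; only forests have treewidth ≤ 1, hence tw(G) ≥ 2. Therefore the treewidth is 2.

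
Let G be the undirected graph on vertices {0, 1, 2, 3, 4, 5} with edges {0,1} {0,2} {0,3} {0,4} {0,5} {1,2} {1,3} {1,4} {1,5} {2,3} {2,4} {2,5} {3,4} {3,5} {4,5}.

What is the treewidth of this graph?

A width-5 tree decomposition is:
Bags: B1 = {0, 1, 2, 3, 4, 5}
Tree: (single bag)
With just one bag of size 6, the width is 6 − 1 = 5, so tw(G) ≤ 5. On the other hand G contains the 6-clique {0, 1, 2, 3, 4, 5}. A clique must lie in a single bag of any decomposition, so no decomposition can have width below 5. Therefore the treewidth is 5.

5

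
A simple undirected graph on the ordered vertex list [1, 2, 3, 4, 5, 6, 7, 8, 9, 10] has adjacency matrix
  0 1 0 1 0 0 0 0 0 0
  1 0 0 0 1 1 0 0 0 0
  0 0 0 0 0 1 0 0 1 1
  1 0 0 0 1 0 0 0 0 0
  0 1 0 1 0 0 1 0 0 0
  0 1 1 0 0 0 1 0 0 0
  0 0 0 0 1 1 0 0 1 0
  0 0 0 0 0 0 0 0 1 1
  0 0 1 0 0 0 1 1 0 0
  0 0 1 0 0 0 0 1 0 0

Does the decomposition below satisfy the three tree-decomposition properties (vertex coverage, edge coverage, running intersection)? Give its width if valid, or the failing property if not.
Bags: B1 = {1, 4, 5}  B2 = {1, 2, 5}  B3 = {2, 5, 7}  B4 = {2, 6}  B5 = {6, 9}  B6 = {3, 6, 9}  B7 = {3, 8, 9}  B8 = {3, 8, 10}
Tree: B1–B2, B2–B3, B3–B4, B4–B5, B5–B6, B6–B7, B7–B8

A tree decomposition must satisfy three properties: every vertex lies in some bag; for every edge, both endpoints lie together in some bag; and for every vertex, the bags containing it form a connected subtree. Here edge (7,6) lies in no bag, so the decomposition is invalid.

No — edge (7,6) lies in no bag.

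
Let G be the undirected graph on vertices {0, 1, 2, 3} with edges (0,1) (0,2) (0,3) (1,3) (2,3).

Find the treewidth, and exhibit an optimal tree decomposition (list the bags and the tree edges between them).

Treewidth 2.
Bags: B1 = {0, 2, 3}  B2 = {0, 1, 3}
Tree: B1–B2

Every bag has size at most 3, so the width is 3 − 1 = 2 and tw(G) ≤ 2. For the lower bound, the 3 vertices {0, 1, 3} are pairwise adjacent, and any tree decomposition puts a clique entirely inside one bag — forcing width ≥ 2. Combining the bounds, tw(G) = 2.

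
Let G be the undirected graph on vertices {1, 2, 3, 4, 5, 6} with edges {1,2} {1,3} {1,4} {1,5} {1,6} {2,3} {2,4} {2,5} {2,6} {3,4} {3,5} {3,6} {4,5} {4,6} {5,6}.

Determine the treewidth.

5

A width-5 tree decomposition is:
Bags: B1 = {1, 2, 3, 4, 5, 6}
Tree: (single bag)
With just one bag of size 6, the width is 6 − 1 = 5, so tw(G) ≤ 5. On the other hand G contains the 6-clique {1, 2, 3, 4, 5, 6}. A clique must lie in a single bag of any decomposition, so no decomposition can have width below 5. Therefore the treewidth is 5.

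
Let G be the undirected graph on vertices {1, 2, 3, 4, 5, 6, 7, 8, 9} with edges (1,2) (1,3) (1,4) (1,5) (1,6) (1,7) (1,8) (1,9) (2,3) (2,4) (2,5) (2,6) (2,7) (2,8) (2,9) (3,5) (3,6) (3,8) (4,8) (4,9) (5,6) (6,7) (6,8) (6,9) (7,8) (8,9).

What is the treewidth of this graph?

4

A width-4 tree decomposition is:
Bags: B1 = {1, 2, 3, 6, 8}  B2 = {1, 2, 6, 7, 8}  B3 = {1, 2, 6, 8, 9}  B4 = {1, 2, 3, 5, 6}  B5 = {1, 2, 4, 8, 9}
Tree: B1–B2, B1–B3, B1–B4, B3–B5
Every bag has size at most 5, so the width is 5 − 1 = 4 and tw(G) ≤ 4. On the other hand G contains the 5-clique {1, 2, 4, 8, 9}. A clique must lie in a single bag of any decomposition, so no decomposition can have width below 4. Combining the bounds, tw(G) = 4.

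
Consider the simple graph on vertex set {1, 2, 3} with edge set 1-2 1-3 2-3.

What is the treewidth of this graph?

2

A width-2 tree decomposition is:
Bags: B1 = {1, 2, 3}
Tree: (single bag)
A single bag containing all 3 vertices is trivially a valid decomposition of width 2. Conversely, {1, 2, 3} is a clique of size 3, and the vertices of any clique must share a bag in every tree decomposition; so some bag has ≥ 3 vertices and tw(G) ≥ 2. The upper and lower bounds meet at 2, so that is the treewidth.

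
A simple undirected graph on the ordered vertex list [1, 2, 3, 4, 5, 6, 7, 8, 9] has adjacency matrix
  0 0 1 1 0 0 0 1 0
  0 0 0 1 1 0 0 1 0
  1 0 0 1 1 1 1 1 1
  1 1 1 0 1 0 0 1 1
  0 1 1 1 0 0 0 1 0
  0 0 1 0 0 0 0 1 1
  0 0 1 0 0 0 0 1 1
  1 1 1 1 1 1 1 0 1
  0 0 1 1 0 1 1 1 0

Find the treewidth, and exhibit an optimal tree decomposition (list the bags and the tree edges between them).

Treewidth 3.
One optimal decomposition is:
Bags: B1 = {3, 4, 8, 9}  B2 = {3, 7, 8, 9}  B3 = {3, 4, 5, 8}  B4 = {3, 6, 8, 9}  B5 = {2, 4, 5, 8}  B6 = {1, 3, 4, 8}
Tree: B1–B2, B1–B3, B1–B4, B3–B5, B3–B6

Each bag holds 4 vertices, so the decomposition has width 3, which upper-bounds the treewidth. Conversely, {2, 4, 5, 8} is a clique of size 4, and the vertices of any clique must share a bag in every tree decomposition; so some bag has ≥ 4 vertices and tw(G) ≥ 3. Combining the bounds, tw(G) = 3.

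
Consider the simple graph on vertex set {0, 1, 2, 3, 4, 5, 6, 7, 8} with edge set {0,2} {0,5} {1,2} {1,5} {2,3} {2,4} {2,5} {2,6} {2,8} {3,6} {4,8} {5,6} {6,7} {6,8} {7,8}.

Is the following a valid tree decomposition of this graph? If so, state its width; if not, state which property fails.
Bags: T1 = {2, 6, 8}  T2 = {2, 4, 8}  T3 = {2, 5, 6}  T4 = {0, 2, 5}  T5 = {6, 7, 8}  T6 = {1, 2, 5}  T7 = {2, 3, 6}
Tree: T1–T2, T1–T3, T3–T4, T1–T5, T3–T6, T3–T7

Yes; width 2.

Checking the three conditions: (i) the bags cover all of {0, 1, 2, 3, 4, 5, 6, 7, 8}; (ii) for each edge, some bag contains both endpoints; (iii) the bags containing any fixed vertex form a subtree. All hold, so the decomposition is valid with width 3 − 1 = 2.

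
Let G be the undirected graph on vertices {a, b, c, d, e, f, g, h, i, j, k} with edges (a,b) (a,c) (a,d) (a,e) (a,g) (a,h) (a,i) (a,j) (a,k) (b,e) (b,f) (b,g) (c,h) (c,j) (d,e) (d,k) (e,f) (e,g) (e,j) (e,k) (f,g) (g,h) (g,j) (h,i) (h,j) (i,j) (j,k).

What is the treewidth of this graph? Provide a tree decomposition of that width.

Treewidth 3.
One optimal decomposition is:
Bags: B1 = {a, g, h, j}  B2 = {a, e, g, j}  B3 = {a, h, i, j}  B4 = {a, e, j, k}  B5 = {a, b, e, g}  B6 = {b, e, f, g}  B7 = {a, d, e, k}  B8 = {a, c, h, j}
Tree: B1–B2, B1–B3, B2–B4, B2–B5, B5–B6, B4–B7, B1–B8

Every bag has size at most 4, so the width is 4 − 1 = 3 and tw(G) ≤ 3. On the other hand G contains the 4-clique {a, d, e, k}. A clique must lie in a single bag of any decomposition, so no decomposition can have width below 3. Therefore the treewidth is 3.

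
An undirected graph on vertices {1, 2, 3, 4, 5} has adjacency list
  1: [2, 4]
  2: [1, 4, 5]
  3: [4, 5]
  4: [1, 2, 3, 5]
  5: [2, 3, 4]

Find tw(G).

2

A width-2 tree decomposition is:
Bags: B1 = {2, 4, 5}  B2 = {1, 2, 4}  B3 = {3, 4, 5}
Tree: B1–B2, B1–B3
The largest bag has 3 vertices, giving width 2; this decomposition certifies tw(G) ≤ 2. Conversely, {1, 2, 4} is a clique of size 3, and the vertices of any clique must share a bag in every tree decomposition; so some bag has ≥ 3 vertices and tw(G) ≥ 2. Therefore the treewidth is 2.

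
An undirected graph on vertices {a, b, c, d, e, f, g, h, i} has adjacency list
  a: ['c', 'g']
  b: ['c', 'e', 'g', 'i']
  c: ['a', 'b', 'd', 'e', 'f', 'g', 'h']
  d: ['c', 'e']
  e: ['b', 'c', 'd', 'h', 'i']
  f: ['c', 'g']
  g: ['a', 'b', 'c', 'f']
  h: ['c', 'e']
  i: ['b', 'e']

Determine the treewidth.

A width-2 tree decomposition is:
Bags: B1 = {b, c, g}  B2 = {c, f, g}  B3 = {b, c, e}  B4 = {c, d, e}  B5 = {c, e, h}  B6 = {a, c, g}  B7 = {b, e, i}
Tree: B1–B2, B1–B3, B3–B4, B4–B5, B2–B6, B3–B7
The largest bag has 3 vertices, giving width 2; this decomposition certifies tw(G) ≤ 2. For the lower bound, the 3 vertices {c, d, e} are pairwise adjacent, and any tree decomposition puts a clique entirely inside one bag — forcing width ≥ 2. Therefore the treewidth is 2.

2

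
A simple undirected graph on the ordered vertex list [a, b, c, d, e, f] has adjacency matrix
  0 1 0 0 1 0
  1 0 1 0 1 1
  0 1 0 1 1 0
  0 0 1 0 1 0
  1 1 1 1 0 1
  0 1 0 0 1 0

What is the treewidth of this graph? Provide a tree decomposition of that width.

Every bag has size at most 3, so the width is 3 − 1 = 2 and tw(G) ≤ 2. On the other hand G contains the 3-clique {c, d, e}. A clique must lie in a single bag of any decomposition, so no decomposition can have width below 2. Combining the bounds, tw(G) = 2.

Treewidth 2.
One optimal decomposition is:
Bags: B1 = {c, d, e}  B2 = {b, c, e}  B3 = {a, b, e}  B4 = {b, e, f}
Tree: B1–B2, B2–B3, B3–B4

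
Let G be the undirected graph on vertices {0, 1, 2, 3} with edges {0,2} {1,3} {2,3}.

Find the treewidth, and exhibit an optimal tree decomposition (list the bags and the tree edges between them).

The largest bag has 2 vertices, giving width 1; this decomposition certifies tw(G) ≤ 1. Since G has at least one edge (e.g. 1–3), it is not an edgeless graph, so tw(G) ≥ 1. Hence tw(G) = 1 exactly.

Treewidth 1.
One such decomposition:
Bags: B1 = {1, 3}  B2 = {2, 3}  B3 = {0, 2}
Tree: B1–B2, B2–B3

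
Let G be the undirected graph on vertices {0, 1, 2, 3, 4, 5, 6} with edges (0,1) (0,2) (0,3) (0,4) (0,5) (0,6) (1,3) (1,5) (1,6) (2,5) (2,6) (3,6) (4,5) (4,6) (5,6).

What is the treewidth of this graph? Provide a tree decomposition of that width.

Every bag has size at most 4, so the width is 4 − 1 = 3 and tw(G) ≤ 3. Conversely, {0, 1, 3, 6} is a clique of size 4, and the vertices of any clique must share a bag in every tree decomposition; so some bag has ≥ 4 vertices and tw(G) ≥ 3. Therefore the treewidth is 3.

Treewidth 3.
One such decomposition:
Bags: B1 = {0, 4, 5, 6}  B2 = {0, 2, 5, 6}  B3 = {0, 1, 5, 6}  B4 = {0, 1, 3, 6}
Tree: B1–B2, B2–B3, B3–B4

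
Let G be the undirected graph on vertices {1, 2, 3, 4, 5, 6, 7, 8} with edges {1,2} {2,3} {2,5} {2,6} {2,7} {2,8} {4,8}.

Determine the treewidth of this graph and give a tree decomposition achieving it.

Each bag holds 2 vertices, so the decomposition has width 1, which upper-bounds the treewidth. G has an edge, so its treewidth is at least 1. The upper and lower bounds meet at 1, so that is the treewidth.

Treewidth 1.
One optimal decomposition is:
Bags: B1 = {2, 5}  B2 = {2, 6}  B3 = {2, 3}  B4 = {2, 7}  B5 = {1, 2}  B6 = {2, 8}  B7 = {4, 8}
Tree: B1–B2, B1–B3, B2–B4, B4–B5, B4–B6, B6–B7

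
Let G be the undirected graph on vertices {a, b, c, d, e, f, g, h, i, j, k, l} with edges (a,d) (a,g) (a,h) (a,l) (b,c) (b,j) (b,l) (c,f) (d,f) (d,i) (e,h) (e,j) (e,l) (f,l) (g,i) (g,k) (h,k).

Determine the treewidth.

3

A width-3 tree decomposition is:
Bags: B1 = {b, c, e, j}  B2 = {b, c, e, l}  B3 = {c, e, f, l}  B4 = {e, f, h, l}  B5 = {a, f, h, l}  B6 = {a, d, f, h}  B7 = {a, d, h, k}  B8 = {a, d, g, k}  B9 = {d, g, i, k}
Tree: B1–B2, B2–B3, B3–B4, B4–B5, B5–B6, B6–B7, B7–B8, B8–B9
Every bag has size at most 4, so the width is 4 − 1 = 3 and tw(G) ≤ 3. For the lower bound: the 4 vertex sets {b,c,j}, {e}, {l}, {a,d,f,h} are disjoint, each induces a connected subgraph, and every pair is joined by at least one edge of G. Contracting each set to a single vertex therefore yields K_{4} as a minor, and since treewidth is minor-monotone, tw(G) ≥ tw(K_{4}) = 3. Combining the bounds, tw(G) = 3.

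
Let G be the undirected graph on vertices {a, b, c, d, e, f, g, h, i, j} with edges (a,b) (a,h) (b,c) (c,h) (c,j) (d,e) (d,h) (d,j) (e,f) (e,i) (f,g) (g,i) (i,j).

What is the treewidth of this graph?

A width-2 tree decomposition is:
Bags: B1 = {a, b, c}  B2 = {a, c, h}  B3 = {c, h, j}  B4 = {d, h, j}  B5 = {d, i, j}  B6 = {d, e, i}  B7 = {e, g, i}  B8 = {e, f, g}
Tree: B1–B2, B2–B3, B3–B4, B4–B5, B5–B6, B6–B7, B7–B8
Every bag has size at most 3, so the width is 3 − 1 = 2 and tw(G) ≤ 2. The edges b–a–h–c–b form a cycle, so G is not a tree and its treewidth is at least 2. The upper and lower bounds meet at 2, so that is the treewidth.

2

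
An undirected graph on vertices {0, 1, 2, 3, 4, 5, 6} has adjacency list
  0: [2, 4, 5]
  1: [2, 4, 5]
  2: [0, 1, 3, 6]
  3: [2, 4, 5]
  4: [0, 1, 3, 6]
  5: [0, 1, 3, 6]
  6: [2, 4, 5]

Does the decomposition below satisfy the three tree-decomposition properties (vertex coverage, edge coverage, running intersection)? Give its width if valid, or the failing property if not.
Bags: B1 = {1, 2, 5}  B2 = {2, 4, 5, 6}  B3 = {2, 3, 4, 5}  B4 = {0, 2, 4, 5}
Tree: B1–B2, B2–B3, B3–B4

A tree decomposition must satisfy three properties: every vertex lies in some bag; for every edge, both endpoints lie together in some bag; and for every vertex, the bags containing it form a connected subtree. Here edge (4,1) lies in no bag, so the decomposition is invalid.

No — edge (4,1) lies in no bag.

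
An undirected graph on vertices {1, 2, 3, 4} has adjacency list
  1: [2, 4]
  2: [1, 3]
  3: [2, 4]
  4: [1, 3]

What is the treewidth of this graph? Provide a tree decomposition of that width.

The largest bag has 3 vertices, giving width 2; this decomposition certifies tw(G) ≤ 2. The edges 1–4–3–2–1 form a cycle, so G is not a tree and its treewidth is at least 2. Hence tw(G) = 2 exactly.

Treewidth 2.
One such decomposition:
Bags: B1 = {1, 3, 4}  B2 = {1, 2, 3}
Tree: B1–B2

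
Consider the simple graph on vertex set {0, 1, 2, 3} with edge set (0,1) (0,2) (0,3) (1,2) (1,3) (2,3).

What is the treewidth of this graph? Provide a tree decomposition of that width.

Treewidth 3.
Bags: B1 = {0, 1, 2, 3}
Tree: (single bag)

A single bag containing all 4 vertices is trivially a valid decomposition of width 3. Conversely, {0, 1, 2, 3} is a clique of size 4, and the vertices of any clique must share a bag in every tree decomposition; so some bag has ≥ 4 vertices and tw(G) ≥ 3. Combining the bounds, tw(G) = 3.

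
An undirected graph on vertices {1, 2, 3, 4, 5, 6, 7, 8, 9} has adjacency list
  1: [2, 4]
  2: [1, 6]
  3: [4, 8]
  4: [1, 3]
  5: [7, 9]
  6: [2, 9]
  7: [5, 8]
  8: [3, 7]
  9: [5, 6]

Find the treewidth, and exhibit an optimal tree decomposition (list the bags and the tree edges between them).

Treewidth 2.
One optimal decomposition is:
Bags: B1 = {1, 3, 4}  B2 = {1, 2, 3}  B3 = {2, 3, 6}  B4 = {3, 6, 9}  B5 = {3, 5, 9}  B6 = {3, 5, 7}  B7 = {3, 7, 8}
Tree: B1–B2, B2–B3, B3–B4, B4–B5, B5–B6, B6–B7

The largest bag has 3 vertices, giving width 2; this decomposition certifies tw(G) ≤ 2. The edges 3–4–1–2–6–9–5–7–8–3 form a cycle, so G is not a tree and its treewidth is at least 2. Hence tw(G) = 2 exactly.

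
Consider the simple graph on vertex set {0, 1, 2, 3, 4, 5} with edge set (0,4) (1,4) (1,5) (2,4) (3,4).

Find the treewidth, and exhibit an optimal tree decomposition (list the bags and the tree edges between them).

Treewidth 1.
Bags: B1 = {1, 5}  B2 = {1, 4}  B3 = {0, 4}  B4 = {3, 4}  B5 = {2, 4}
Tree: B1–B2, B2–B3, B3–B4, B2–B5

Every bag has size at most 2, so the width is 2 − 1 = 1 and tw(G) ≤ 1. G has an edge, so its treewidth is at least 1. The upper and lower bounds meet at 1, so that is the treewidth.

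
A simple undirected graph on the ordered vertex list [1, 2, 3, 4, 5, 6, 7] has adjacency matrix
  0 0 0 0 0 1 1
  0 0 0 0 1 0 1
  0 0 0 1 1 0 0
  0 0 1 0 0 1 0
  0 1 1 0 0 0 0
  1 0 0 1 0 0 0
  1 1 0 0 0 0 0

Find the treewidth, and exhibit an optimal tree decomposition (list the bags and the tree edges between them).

Treewidth 2.
One optimal decomposition is:
Bags: B1 = {1, 4, 6}  B2 = {1, 4, 7}  B3 = {2, 4, 7}  B4 = {2, 4, 5}  B5 = {3, 4, 5}
Tree: B1–B2, B2–B3, B3–B4, B4–B5

Every bag has size at most 3, so the width is 3 − 1 = 2 and tw(G) ≤ 2. For the lower bound, G contains the cycle 4–6–1–7–2–5–3–4, so G is not a forest; only forests have treewidth ≤ 1, hence tw(G) ≥ 2. Therefore the treewidth is 2.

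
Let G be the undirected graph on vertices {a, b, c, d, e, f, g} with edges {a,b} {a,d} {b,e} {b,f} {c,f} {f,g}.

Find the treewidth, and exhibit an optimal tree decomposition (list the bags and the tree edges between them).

Treewidth 1.
One such decomposition:
Bags: B1 = {b, f}  B2 = {f, g}  B3 = {b, e}  B4 = {a, b}  B5 = {c, f}  B6 = {a, d}
Tree: B1–B2, B1–B3, B3–B4, B1–B5, B4–B6

Every bag has size at most 2, so the width is 2 − 1 = 1 and tw(G) ≤ 1. G has an edge, so its treewidth is at least 1. The upper and lower bounds meet at 1, so that is the treewidth.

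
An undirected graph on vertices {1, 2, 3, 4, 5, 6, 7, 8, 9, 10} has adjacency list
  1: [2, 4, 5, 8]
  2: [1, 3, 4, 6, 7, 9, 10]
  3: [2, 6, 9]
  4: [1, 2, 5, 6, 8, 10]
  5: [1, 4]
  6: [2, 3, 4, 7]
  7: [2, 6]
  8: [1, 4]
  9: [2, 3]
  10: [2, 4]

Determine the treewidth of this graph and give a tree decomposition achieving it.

Treewidth 2.
One optimal decomposition is:
Bags: B1 = {1, 2, 4}  B2 = {1, 4, 8}  B3 = {2, 4, 6}  B4 = {2, 4, 10}  B5 = {2, 6, 7}  B6 = {2, 3, 6}  B7 = {2, 3, 9}  B8 = {1, 4, 5}
Tree: B1–B2, B1–B3, B1–B4, B3–B5, B3–B6, B6–B7, B2–B8

Every bag has size at most 3, so the width is 3 − 1 = 2 and tw(G) ≤ 2. On the other hand G contains the 3-clique {1, 4, 8}. A clique must lie in a single bag of any decomposition, so no decomposition can have width below 2. Combining the bounds, tw(G) = 2.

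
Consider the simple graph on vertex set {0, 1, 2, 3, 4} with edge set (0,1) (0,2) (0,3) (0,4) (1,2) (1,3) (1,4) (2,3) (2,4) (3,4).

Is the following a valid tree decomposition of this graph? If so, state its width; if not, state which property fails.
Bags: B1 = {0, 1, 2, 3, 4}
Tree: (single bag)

Yes; width 4.

Every vertex of G appears in some bag (union = {0, 1, 2, 3, 4}); every edge is covered by a bag; and for each vertex v the set of bags containing v is connected in the bag tree. The decomposition is therefore valid. The largest bag has 5 vertices, so the width is 4.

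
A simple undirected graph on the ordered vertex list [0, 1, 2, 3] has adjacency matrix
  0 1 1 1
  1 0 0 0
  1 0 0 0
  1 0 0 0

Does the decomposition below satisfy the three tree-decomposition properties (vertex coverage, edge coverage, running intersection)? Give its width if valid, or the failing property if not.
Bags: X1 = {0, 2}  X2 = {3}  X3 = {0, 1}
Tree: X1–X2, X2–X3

No — edge (0,3) lies in no bag.

A tree decomposition must satisfy three properties: every vertex lies in some bag; for every edge, both endpoints lie together in some bag; and for every vertex, the bags containing it form a connected subtree. Here edge (0,3) lies in no bag, so the decomposition is invalid.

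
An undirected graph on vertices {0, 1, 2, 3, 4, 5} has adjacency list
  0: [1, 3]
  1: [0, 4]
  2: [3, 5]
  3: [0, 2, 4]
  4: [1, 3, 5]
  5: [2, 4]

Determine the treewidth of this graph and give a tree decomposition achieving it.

Every bag has size at most 3, so the width is 3 − 1 = 2 and tw(G) ≤ 2. Since 1–0–3–4–1 is a cycle in G, G is not acyclic. Forests are exactly the graphs of treewidth ≤ 1, so tw(G) ≥ 2. Hence tw(G) = 2 exactly.

Treewidth 2.
Bags: B1 = {0, 1, 4}  B2 = {0, 3, 4}  B3 = {3, 4, 5}  B4 = {2, 3, 5}
Tree: B1–B2, B2–B3, B3–B4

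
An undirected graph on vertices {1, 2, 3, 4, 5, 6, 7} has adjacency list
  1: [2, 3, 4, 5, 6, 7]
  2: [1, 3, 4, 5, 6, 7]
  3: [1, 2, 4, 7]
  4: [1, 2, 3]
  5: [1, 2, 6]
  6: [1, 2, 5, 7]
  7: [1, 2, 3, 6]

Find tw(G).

A width-3 tree decomposition is:
Bags: B1 = {1, 2, 3, 7}  B2 = {1, 2, 3, 4}  B3 = {1, 2, 6, 7}  B4 = {1, 2, 5, 6}
Tree: B1–B2, B1–B3, B3–B4
Every bag has size at most 4, so the width is 4 − 1 = 3 and tw(G) ≤ 3. Conversely, {1, 2, 3, 4} is a clique of size 4, and the vertices of any clique must share a bag in every tree decomposition; so some bag has ≥ 4 vertices and tw(G) ≥ 3. Combining the bounds, tw(G) = 3.

3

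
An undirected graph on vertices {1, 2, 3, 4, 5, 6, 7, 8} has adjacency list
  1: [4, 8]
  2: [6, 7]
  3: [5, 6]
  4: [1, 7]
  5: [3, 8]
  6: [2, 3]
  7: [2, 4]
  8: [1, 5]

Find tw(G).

A width-2 tree decomposition is:
Bags: B1 = {2, 4, 7}  B2 = {2, 4, 6}  B3 = {3, 4, 6}  B4 = {3, 4, 5}  B5 = {4, 5, 8}  B6 = {1, 4, 8}
Tree: B1–B2, B2–B3, B3–B4, B4–B5, B5–B6
Every bag has size at most 3, so the width is 3 − 1 = 2 and tw(G) ≤ 2. The edges 4–7–2–6–3–5–8–1–4 form a cycle, so G is not a tree and its treewidth is at least 2. Hence tw(G) = 2 exactly.

2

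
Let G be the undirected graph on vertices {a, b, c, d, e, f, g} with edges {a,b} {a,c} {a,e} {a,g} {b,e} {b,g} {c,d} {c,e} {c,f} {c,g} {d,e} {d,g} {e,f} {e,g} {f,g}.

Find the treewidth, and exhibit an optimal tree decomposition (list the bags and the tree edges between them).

Treewidth 3.
One optimal decomposition is:
Bags: B1 = {c, d, e, g}  B2 = {a, c, e, g}  B3 = {c, e, f, g}  B4 = {a, b, e, g}
Tree: B1–B2, B2–B3, B2–B4

Each bag holds 4 vertices, so the decomposition has width 3, which upper-bounds the treewidth. For the lower bound, the 4 vertices {c, d, e, g} are pairwise adjacent, and any tree decomposition puts a clique entirely inside one bag — forcing width ≥ 3. Hence tw(G) = 3 exactly.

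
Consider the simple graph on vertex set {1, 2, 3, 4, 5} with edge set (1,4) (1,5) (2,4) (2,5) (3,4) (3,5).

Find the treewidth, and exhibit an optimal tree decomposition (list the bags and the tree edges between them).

Each bag holds 3 vertices, so the decomposition has width 2, which upper-bounds the treewidth. The edges 4–1–5–3–4 form a cycle, so G is not a tree and its treewidth is at least 2. Therefore the treewidth is 2.

Treewidth 2.
One optimal decomposition is:
Bags: B1 = {1, 4, 5}  B2 = {3, 4, 5}  B3 = {2, 4, 5}
Tree: B1–B2, B2–B3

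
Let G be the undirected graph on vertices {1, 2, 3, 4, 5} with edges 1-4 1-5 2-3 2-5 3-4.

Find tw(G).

A width-2 tree decomposition is:
Bags: B1 = {2, 3, 5}  B2 = {1, 3, 5}  B3 = {1, 3, 4}
Tree: B1–B2, B2–B3
Each bag holds 3 vertices, so the decomposition has width 2, which upper-bounds the treewidth. The edges 3–2–5–1–4–3 form a cycle, so G is not a tree and its treewidth is at least 2. Therefore the treewidth is 2.

2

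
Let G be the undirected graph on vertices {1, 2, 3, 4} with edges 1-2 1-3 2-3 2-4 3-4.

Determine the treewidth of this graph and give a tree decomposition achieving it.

Treewidth 2.
Bags: B1 = {1, 2, 3}  B2 = {2, 3, 4}
Tree: B1–B2

Every bag has size at most 3, so the width is 3 − 1 = 2 and tw(G) ≤ 2. Conversely, {1, 2, 3} is a clique of size 3, and the vertices of any clique must share a bag in every tree decomposition; so some bag has ≥ 3 vertices and tw(G) ≥ 2. Therefore the treewidth is 2.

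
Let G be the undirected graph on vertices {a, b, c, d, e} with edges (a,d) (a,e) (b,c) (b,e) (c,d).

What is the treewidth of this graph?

2

A width-2 tree decomposition is:
Bags: B1 = {a, c, d}  B2 = {a, b, c}  B3 = {a, b, e}
Tree: B1–B2, B2–B3
Every bag has size at most 3, so the width is 3 − 1 = 2 and tw(G) ≤ 2. Since a–d–c–b–e–a is a cycle in G, G is not acyclic. Forests are exactly the graphs of treewidth ≤ 1, so tw(G) ≥ 2. Hence tw(G) = 2 exactly.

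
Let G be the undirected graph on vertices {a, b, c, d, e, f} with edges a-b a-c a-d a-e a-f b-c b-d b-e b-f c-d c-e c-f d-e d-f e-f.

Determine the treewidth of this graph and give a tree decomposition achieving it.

A single bag containing all 6 vertices is trivially a valid decomposition of width 5. Conversely, {a, b, c, d, e, f} is a clique of size 6, and the vertices of any clique must share a bag in every tree decomposition; so some bag has ≥ 6 vertices and tw(G) ≥ 5. Combining the bounds, tw(G) = 5.

Treewidth 5.
Bags: B1 = {a, b, c, d, e, f}
Tree: (single bag)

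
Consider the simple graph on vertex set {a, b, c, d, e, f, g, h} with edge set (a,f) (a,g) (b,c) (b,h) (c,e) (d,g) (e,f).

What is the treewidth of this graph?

A width-1 tree decomposition is:
Bags: B1 = {d, g}  B2 = {a, g}  B3 = {a, f}  B4 = {e, f}  B5 = {c, e}  B6 = {b, c}  B7 = {b, h}
Tree: B1–B2, B2–B3, B3–B4, B4–B5, B5–B6, B6–B7
The largest bag has 2 vertices, giving width 1; this decomposition certifies tw(G) ≤ 1. Any graph with an edge has treewidth ≥ 1, and G has the edge d–g. Therefore the treewidth is 1.

1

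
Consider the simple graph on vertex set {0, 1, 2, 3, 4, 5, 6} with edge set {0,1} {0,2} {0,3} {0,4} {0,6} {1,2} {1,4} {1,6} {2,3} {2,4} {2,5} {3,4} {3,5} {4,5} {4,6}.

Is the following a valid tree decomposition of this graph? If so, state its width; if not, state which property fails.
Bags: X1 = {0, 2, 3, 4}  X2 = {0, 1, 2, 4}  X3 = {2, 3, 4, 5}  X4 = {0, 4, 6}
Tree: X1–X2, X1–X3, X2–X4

A tree decomposition must satisfy three properties: every vertex lies in some bag; for every edge, both endpoints lie together in some bag; and for every vertex, the bags containing it form a connected subtree. Here edge (1,6) lies in no bag, so the decomposition is invalid.

No — edge (1,6) lies in no bag.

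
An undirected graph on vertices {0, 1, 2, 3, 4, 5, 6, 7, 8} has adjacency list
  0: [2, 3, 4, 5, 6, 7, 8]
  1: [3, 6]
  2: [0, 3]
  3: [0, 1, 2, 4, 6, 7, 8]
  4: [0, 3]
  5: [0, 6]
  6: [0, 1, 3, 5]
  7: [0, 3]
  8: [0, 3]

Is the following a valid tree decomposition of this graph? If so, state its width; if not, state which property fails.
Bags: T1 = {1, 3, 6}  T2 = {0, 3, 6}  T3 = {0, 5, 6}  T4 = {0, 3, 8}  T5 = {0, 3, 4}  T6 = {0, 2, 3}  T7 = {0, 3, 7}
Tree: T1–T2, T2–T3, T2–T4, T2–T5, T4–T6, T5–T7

Checking the three conditions: (i) the bags cover all of {0, 1, 2, 3, 4, 5, 6, 7, 8}; (ii) for each edge, some bag contains both endpoints; (iii) the bags containing any fixed vertex form a subtree. All hold, so the decomposition is valid with width 3 − 1 = 2.

Yes; width 2.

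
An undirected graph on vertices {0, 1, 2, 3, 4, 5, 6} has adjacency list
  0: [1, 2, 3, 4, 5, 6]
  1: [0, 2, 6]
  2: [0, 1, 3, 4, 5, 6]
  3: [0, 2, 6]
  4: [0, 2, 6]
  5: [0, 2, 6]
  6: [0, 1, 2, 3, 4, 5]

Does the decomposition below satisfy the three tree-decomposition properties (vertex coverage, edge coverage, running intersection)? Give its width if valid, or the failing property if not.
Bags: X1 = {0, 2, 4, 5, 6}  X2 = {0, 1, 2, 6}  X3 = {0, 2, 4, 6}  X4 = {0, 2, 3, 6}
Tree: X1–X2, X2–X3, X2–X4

A tree decomposition must satisfy three properties: every vertex lies in some bag; for every edge, both endpoints lie together in some bag; and for every vertex, the bags containing it form a connected subtree. Here bags containing vertex 4 are not connected in the tree, so the decomposition is invalid.

No — bags containing vertex 4 are not connected in the tree.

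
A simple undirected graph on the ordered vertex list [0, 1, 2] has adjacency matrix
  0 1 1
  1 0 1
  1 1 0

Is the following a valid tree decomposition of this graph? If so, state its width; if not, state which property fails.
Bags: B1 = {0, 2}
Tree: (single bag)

No — vertex 1 appears in no bag.

A tree decomposition must satisfy three properties: every vertex lies in some bag; for every edge, both endpoints lie together in some bag; and for every vertex, the bags containing it form a connected subtree. Here vertex 1 appears in no bag, so the decomposition is invalid.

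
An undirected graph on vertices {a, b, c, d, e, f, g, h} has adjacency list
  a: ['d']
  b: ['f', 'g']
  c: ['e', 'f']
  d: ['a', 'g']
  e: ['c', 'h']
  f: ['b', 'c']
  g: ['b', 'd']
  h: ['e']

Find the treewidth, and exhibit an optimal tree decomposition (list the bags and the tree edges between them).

Treewidth 1.
Bags: B1 = {a, d}  B2 = {d, g}  B3 = {b, g}  B4 = {b, f}  B5 = {c, f}  B6 = {c, e}  B7 = {e, h}
Tree: B1–B2, B2–B3, B3–B4, B4–B5, B5–B6, B6–B7

The largest bag has 2 vertices, giving width 1; this decomposition certifies tw(G) ≤ 1. Any graph with an edge has treewidth ≥ 1, and G has the edge a–d. The upper and lower bounds meet at 1, so that is the treewidth.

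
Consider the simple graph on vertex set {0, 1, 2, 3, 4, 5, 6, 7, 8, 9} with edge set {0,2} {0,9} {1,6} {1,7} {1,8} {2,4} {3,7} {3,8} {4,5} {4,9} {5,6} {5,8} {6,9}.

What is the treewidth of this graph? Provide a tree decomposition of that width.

The largest bag has 3 vertices, giving width 2; this decomposition certifies tw(G) ≤ 2. Since 7–3–8–1–7 is a cycle in G, G is not acyclic. Forests are exactly the graphs of treewidth ≤ 1, so tw(G) ≥ 2. Hence tw(G) = 2 exactly.

Treewidth 2.
Bags: B1 = {1, 3, 7}  B2 = {1, 3, 8}  B3 = {1, 6, 8}  B4 = {5, 6, 8}  B5 = {5, 6, 9}  B6 = {4, 5, 9}  B7 = {0, 4, 9}  B8 = {0, 2, 4}
Tree: B1–B2, B2–B3, B3–B4, B4–B5, B5–B6, B6–B7, B7–B8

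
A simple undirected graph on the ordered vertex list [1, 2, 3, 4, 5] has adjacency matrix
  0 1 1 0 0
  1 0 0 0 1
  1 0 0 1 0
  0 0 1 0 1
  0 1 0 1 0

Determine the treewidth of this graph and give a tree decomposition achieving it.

Treewidth 2.
One optimal decomposition is:
Bags: B1 = {2, 4, 5}  B2 = {1, 2, 4}  B3 = {1, 3, 4}
Tree: B1–B2, B2–B3

Every bag has size at most 3, so the width is 3 − 1 = 2 and tw(G) ≤ 2. The edges 4–5–2–1–3–4 form a cycle, so G is not a tree and its treewidth is at least 2. The upper and lower bounds meet at 2, so that is the treewidth.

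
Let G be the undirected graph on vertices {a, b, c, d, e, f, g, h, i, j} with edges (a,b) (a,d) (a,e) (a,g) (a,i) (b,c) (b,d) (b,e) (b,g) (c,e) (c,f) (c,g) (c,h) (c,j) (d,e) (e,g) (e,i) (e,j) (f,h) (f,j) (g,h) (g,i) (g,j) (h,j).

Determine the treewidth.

A width-3 tree decomposition is:
Bags: B1 = {c, g, h, j}  B2 = {c, e, g, j}  B3 = {c, f, h, j}  B4 = {b, c, e, g}  B5 = {a, b, e, g}  B6 = {a, b, d, e}  B7 = {a, e, g, i}
Tree: B1–B2, B1–B3, B2–B4, B4–B5, B5–B6, B5–B7
Each bag holds 4 vertices, so the decomposition has width 3, which upper-bounds the treewidth. For the lower bound, the 4 vertices {a, b, d, e} are pairwise adjacent, and any tree decomposition puts a clique entirely inside one bag — forcing width ≥ 3. Hence tw(G) = 3 exactly.

3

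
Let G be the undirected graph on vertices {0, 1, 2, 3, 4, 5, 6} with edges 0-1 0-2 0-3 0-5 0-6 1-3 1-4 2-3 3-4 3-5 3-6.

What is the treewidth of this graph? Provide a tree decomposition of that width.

Each bag holds 3 vertices, so the decomposition has width 2, which upper-bounds the treewidth. Conversely, {0, 1, 3} is a clique of size 3, and the vertices of any clique must share a bag in every tree decomposition; so some bag has ≥ 3 vertices and tw(G) ≥ 2. Combining the bounds, tw(G) = 2.

Treewidth 2.
One optimal decomposition is:
Bags: B1 = {0, 1, 3}  B2 = {0, 3, 5}  B3 = {0, 3, 6}  B4 = {0, 2, 3}  B5 = {1, 3, 4}
Tree: B1–B2, B2–B3, B3–B4, B1–B5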